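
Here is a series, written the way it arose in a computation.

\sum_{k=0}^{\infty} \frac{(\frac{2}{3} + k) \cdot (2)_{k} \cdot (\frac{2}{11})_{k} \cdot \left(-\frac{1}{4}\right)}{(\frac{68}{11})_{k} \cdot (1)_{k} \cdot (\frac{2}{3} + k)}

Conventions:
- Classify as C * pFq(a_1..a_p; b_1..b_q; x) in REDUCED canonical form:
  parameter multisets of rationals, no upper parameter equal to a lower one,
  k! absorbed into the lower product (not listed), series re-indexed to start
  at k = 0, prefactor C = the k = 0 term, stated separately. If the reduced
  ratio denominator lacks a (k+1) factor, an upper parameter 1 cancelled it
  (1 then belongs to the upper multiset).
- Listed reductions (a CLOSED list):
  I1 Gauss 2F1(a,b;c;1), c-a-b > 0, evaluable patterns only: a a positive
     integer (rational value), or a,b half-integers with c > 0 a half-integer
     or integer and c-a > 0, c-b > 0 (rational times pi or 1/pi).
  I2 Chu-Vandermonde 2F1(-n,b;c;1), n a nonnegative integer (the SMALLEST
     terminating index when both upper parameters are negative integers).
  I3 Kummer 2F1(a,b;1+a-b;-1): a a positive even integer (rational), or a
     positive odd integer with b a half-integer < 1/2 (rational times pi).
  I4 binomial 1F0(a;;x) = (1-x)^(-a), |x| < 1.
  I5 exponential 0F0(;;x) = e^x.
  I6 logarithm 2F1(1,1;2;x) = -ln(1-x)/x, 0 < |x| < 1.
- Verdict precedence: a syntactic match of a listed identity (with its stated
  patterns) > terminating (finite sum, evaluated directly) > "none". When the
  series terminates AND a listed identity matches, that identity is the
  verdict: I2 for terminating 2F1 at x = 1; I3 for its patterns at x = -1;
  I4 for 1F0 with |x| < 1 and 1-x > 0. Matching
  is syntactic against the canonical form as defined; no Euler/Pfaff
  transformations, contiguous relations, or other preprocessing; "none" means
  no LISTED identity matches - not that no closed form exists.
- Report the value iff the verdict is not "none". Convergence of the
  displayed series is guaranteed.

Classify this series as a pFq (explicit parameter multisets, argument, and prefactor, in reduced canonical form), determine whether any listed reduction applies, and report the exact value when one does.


First insight: with t_0 = -\frac{1}{4}, k + 2/3 divides numerator and denominator alike; C = -1/4 after cancelling.
Consecutive-term ratio: r(k) = 1 * (k+\frac{2}{11}) (k+2) / [(k+\frac{68}{11}) (k+1)] - rational in k. x = 1; t_0 = -\frac{1}{4}; negate the roots.

Canonical form: C = -\frac{1}{4} times 2F1 with upper {\frac{2}{11}, 2}, lower {\frac{68}{11}}, x = 1. Verdict: Gauss's theorem (I1) applies (x = 1: the Gamma ratio telescopes since c-a-b = 4 > 0 and a = 2 in Z>0). Value: -\frac{1311}{4840}.


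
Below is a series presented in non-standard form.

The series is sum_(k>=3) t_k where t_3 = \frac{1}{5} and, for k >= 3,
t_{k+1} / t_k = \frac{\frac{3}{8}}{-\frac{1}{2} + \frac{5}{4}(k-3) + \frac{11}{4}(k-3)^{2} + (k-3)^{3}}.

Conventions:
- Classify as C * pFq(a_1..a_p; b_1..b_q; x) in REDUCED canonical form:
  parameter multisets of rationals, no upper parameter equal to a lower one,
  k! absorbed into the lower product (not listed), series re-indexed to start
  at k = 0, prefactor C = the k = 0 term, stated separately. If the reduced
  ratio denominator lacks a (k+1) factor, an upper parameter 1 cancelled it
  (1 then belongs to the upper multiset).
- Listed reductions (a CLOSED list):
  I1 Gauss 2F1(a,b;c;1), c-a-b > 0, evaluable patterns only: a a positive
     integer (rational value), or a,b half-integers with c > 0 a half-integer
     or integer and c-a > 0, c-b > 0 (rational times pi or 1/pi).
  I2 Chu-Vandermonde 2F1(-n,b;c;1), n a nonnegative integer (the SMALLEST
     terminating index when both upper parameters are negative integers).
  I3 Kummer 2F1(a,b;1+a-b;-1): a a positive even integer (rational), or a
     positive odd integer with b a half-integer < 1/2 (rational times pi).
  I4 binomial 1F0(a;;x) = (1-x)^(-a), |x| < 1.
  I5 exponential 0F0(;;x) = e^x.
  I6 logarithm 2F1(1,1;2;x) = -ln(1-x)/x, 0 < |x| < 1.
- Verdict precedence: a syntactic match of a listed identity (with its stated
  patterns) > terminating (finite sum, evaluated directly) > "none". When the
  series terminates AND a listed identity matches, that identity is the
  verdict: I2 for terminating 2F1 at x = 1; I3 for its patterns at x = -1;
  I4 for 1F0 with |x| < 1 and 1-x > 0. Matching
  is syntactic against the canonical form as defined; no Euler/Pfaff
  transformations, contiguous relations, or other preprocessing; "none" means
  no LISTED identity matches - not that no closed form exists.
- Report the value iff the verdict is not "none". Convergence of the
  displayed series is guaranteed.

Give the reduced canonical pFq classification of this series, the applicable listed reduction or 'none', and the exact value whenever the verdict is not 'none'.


At argument \frac{3}{8}: a 0F2 with upper {-}, lower {-\frac{1}{4}, 2}, scaled by C = \frac{1}{5}. Verdict: none - at argument \frac{3}{8} the multisets {-} ; {-\frac{1}{4}, 2} match no listed identity.

Key step: from the first term \frac{1}{5}: roots of the ratio polynomials (prefactor 1/5) are the negated parameters.
Term ratio: r(k) = \frac{3}{8} * 1 / [(k-\frac{1}{4}) (k+2) (k+1)] - rational in k, leading ratio \frac{3}{8}; with t_0 = \frac{1}{5}, classification follows.


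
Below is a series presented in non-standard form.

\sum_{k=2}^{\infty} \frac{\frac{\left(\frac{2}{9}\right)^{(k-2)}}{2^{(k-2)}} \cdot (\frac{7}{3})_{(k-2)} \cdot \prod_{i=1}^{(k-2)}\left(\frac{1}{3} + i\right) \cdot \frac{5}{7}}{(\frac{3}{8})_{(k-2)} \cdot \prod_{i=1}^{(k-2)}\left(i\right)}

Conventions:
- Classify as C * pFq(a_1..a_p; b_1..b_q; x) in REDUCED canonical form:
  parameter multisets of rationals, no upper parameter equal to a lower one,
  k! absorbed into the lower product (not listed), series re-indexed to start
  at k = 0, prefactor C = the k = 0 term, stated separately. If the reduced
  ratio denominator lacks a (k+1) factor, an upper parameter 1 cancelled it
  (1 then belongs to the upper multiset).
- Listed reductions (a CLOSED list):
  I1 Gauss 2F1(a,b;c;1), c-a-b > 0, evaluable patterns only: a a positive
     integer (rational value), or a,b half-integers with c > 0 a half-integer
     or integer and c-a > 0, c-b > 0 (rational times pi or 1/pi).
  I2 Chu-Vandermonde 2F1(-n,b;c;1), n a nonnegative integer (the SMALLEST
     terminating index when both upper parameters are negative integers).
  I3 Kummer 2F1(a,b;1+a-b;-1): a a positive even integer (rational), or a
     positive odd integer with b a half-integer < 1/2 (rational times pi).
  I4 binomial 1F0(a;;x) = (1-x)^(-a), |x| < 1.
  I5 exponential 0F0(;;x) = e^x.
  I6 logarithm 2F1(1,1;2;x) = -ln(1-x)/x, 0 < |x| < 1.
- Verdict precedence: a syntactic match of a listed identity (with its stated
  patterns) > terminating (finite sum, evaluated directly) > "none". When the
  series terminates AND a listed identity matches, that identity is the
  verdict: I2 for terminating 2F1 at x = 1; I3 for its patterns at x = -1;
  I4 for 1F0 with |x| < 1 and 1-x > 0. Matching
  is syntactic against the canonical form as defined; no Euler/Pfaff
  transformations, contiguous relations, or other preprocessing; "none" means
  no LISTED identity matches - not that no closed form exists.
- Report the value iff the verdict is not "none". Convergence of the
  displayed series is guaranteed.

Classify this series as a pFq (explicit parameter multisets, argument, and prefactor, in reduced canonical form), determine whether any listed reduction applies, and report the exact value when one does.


Key observation: from the first term \frac{5}{7}: the running product (prefactor 5/7) telescopes to a rising factorial.
Ratio: r(k) = \frac{1}{9} * (k+\frac{4}{3}) (k+\frac{7}{3}) / [(k+\frac{3}{8}) (k+1)] ; factor over Q: parameters, x = \frac{1}{9}, and C = \frac{5}{7}.

Prefactor \frac{5}{7}, argument \frac{1}{9}: 2F1 with upper {\frac{4}{3}, \frac{7}{3}} over lower {\frac{3}{8}}. Verdict: none - at argument \frac{1}{9} the multisets {\frac{4}{3}, \frac{7}{3}} ; {\frac{3}{8}} match no listed identity.


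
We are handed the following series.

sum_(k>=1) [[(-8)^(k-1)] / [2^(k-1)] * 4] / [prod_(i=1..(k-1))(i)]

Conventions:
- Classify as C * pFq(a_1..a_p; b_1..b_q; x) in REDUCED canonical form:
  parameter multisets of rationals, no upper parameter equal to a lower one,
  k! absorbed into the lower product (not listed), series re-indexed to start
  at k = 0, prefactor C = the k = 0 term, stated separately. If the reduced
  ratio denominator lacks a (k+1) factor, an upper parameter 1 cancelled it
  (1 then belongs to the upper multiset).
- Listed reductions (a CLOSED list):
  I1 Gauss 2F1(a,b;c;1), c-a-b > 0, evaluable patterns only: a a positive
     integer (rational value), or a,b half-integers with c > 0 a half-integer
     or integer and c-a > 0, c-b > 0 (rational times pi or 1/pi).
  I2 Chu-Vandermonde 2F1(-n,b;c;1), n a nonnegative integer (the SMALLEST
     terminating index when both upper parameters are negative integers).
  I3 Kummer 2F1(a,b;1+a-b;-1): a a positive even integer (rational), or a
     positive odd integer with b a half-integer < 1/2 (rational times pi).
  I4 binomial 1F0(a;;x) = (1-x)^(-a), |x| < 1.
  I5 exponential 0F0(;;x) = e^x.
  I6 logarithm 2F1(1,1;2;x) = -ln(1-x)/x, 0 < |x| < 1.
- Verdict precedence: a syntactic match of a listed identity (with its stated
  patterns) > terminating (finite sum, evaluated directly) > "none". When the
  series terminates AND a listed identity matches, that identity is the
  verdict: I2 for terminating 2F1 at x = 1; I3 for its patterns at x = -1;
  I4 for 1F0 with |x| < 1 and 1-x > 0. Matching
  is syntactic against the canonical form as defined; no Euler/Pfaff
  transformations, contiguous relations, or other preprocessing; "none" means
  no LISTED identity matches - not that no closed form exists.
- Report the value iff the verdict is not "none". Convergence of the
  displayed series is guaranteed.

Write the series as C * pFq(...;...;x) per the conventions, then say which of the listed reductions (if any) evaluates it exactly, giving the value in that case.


At argument -4: a 0F0 with upper {-}, lower {-}, scaled by C = 4. Verdict: this is the exponential series (I5) (the 0F0 exponential series at x = -4). Sum: 4 * e^(-4).

The tell: t_0 being 4, the product of the first k integers (C = 4) is k!.
Step ratio: r(k) = (-4) * 1 / [(k+1)] - rational in k. x = (-4); t_0 = 4; negate the roots.


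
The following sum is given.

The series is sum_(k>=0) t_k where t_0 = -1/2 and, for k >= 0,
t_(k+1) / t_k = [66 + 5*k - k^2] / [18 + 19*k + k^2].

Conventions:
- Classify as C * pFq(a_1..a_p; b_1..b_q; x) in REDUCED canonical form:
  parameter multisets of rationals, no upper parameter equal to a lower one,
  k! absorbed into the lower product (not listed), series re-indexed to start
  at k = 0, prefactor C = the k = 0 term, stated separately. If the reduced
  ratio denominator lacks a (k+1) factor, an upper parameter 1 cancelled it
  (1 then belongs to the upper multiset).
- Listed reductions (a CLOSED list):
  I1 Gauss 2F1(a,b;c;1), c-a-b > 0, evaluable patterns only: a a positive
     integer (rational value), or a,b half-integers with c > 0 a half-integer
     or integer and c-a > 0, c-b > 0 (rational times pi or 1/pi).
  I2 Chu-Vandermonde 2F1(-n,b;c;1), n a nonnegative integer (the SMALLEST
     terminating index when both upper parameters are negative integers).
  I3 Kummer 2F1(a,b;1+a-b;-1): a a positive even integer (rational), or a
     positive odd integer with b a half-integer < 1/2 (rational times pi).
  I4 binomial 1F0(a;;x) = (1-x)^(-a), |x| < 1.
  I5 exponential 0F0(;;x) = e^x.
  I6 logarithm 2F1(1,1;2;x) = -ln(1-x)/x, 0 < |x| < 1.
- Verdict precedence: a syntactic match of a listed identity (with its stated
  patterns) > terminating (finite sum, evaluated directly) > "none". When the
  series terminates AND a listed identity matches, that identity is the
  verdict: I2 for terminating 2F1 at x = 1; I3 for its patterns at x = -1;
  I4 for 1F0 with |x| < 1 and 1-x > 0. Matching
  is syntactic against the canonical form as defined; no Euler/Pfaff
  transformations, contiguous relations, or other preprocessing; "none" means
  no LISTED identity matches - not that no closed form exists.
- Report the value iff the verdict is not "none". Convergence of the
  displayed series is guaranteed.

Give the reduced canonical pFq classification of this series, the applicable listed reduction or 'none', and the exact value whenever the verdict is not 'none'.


Reduced: x = -1, 2F1, upper = {-11, 6}, lower = {18}, C = -1/2. Verdict: this is the Kummer evaluation I3 (x = -1; c = 18 equals 1+a-b for upper {-11, 6}: listed pattern). Hence: -17.

Key observation: x = (-1) and the expanded ratio factors over Q; C = -1/2, x = -1, roots give parameters.
Ratio: r(k) = (-1) * (k-11) (k+6) / [(k+18) (k+1)] - rational in k, leading ratio (-1); with t_0 = -1/2, classification follows.


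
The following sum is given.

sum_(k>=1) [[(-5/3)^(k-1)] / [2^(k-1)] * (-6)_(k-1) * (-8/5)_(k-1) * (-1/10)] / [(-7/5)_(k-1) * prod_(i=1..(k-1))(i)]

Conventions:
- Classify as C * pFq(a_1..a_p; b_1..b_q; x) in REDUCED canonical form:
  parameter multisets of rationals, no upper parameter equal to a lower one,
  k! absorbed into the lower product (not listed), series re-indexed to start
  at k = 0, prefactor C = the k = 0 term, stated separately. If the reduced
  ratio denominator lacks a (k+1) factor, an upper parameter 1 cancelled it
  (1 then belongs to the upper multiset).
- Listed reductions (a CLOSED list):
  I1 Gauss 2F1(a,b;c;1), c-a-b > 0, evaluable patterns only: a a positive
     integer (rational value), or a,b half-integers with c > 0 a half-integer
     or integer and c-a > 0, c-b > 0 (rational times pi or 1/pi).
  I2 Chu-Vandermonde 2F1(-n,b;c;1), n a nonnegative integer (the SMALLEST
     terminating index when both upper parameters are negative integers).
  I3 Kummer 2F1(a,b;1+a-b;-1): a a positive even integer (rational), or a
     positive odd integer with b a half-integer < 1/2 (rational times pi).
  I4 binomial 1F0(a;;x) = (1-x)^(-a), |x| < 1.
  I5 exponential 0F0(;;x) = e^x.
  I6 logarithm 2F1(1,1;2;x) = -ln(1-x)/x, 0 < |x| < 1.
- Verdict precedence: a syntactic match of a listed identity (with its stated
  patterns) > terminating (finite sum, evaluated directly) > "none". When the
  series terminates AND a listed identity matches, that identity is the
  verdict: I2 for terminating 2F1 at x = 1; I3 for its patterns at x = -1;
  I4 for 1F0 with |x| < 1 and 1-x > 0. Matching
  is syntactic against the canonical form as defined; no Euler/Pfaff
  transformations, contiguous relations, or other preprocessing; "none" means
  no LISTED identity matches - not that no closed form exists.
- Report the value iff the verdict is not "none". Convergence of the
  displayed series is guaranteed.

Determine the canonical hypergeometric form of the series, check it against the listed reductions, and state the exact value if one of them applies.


First insight: with t_0 = -1/10, the product of the first k integers (prefactor -1/10) is k!.
Consecutive-term ratio: r(k) = (-5/6) * (k-6) (k-8/5) / [(k-7/5) (k+1)] - rational in k. x = (-5/6); t_0 = -1/10; negate the roots.

Classification (C = -1/10): 2F1 with upper {-6, -8/5}, lower {-7/5}, argument x = -5/6. Verdict: terminating. With -6 upstairs the series is a 7-term polynomial sum; evaluated term by term. Hence: -302827349/63685440.


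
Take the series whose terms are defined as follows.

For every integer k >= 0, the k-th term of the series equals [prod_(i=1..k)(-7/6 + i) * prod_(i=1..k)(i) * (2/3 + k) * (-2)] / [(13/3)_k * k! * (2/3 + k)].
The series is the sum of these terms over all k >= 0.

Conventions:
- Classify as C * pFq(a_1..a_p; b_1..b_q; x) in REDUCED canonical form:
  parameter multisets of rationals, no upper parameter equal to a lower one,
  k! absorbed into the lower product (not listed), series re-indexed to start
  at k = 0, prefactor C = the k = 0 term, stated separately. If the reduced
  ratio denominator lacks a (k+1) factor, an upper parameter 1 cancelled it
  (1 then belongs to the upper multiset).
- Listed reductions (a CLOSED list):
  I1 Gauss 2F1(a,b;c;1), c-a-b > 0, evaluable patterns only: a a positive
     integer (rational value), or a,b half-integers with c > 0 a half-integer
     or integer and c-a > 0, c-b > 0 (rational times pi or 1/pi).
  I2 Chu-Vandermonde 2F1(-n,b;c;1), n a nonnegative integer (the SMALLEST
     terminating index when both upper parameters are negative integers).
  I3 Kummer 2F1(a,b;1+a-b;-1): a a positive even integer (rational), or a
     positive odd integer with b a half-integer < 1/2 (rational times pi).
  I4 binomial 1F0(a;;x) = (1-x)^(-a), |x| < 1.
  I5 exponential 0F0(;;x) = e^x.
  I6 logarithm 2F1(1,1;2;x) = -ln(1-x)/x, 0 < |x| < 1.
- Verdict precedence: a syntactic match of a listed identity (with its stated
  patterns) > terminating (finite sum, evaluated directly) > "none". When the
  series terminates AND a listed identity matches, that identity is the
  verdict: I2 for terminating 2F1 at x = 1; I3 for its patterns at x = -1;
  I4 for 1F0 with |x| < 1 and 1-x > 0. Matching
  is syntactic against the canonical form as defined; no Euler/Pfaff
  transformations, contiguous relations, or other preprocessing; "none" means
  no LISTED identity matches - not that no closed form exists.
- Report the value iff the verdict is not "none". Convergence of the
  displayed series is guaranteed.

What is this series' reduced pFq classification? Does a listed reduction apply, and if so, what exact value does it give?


Structural cue: t_0 = -2 here, and the running product (C = -2, x = 1) telescopes to a rising factorial.
Adjacent-term ratio: r(k) = 1 * (k-1/6) (k+1) / [(k+13/3) (k+1)] - rational; roots negated = parameters, x = 1, C = -2.

Classification (C = -2): 2F1 with upper {-1/6, 1}, lower {13/3}, argument x = 1. Verdict: this is the Gauss summation I1 (x = 1: the Gamma ratio telescopes since c-a-b = 7/2 > 0 and a = 1 in Z>0). Exact value: -40/21.


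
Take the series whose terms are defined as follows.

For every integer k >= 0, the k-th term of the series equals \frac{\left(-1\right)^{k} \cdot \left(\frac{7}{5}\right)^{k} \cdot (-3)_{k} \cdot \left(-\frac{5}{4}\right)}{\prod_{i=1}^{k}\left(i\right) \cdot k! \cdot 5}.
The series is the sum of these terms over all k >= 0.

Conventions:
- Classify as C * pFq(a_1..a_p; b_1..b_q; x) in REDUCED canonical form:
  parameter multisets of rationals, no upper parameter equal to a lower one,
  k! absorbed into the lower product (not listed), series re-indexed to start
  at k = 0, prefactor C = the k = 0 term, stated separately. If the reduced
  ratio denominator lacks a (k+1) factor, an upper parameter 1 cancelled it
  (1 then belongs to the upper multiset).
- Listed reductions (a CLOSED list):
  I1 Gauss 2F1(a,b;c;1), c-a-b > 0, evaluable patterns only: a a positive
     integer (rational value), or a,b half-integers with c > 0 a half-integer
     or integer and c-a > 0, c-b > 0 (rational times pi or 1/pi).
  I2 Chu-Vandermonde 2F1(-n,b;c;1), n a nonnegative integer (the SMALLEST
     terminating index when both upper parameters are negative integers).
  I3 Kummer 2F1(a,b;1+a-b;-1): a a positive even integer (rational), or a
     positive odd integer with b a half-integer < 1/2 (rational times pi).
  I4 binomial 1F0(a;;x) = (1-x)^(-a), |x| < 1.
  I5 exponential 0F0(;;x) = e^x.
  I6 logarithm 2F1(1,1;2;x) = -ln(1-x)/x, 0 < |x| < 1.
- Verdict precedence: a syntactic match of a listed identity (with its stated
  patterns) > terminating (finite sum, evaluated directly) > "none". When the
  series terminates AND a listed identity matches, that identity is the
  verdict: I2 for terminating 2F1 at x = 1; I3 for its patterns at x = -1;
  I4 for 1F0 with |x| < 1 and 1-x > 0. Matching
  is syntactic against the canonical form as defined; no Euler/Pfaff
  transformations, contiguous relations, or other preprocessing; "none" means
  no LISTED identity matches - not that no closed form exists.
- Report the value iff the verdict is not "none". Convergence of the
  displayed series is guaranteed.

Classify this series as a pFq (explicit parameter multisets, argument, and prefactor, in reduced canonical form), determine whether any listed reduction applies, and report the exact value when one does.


Key step: t_0 being -\frac{1}{4}, the constant factors (C = -1/4, x = -7/5) combine into one prefactor.
Adjacent-term ratio: r(k) = -\frac{7}{5} * (k-3) / [(k+1) (k+1)] - poly over poly, x = -\frac{7}{5} from leading terms; C = -\frac{1}{4} at k = 0.

At argument -\frac{7}{5}: a 1F1 with upper {-3}, lower {1}, scaled by C = -\frac{1}{4}. Verdict: terminating - the sum ends at index 3 because -3 is a negative integer; exact evaluation follows. Sum: -\frac{806}{375}.


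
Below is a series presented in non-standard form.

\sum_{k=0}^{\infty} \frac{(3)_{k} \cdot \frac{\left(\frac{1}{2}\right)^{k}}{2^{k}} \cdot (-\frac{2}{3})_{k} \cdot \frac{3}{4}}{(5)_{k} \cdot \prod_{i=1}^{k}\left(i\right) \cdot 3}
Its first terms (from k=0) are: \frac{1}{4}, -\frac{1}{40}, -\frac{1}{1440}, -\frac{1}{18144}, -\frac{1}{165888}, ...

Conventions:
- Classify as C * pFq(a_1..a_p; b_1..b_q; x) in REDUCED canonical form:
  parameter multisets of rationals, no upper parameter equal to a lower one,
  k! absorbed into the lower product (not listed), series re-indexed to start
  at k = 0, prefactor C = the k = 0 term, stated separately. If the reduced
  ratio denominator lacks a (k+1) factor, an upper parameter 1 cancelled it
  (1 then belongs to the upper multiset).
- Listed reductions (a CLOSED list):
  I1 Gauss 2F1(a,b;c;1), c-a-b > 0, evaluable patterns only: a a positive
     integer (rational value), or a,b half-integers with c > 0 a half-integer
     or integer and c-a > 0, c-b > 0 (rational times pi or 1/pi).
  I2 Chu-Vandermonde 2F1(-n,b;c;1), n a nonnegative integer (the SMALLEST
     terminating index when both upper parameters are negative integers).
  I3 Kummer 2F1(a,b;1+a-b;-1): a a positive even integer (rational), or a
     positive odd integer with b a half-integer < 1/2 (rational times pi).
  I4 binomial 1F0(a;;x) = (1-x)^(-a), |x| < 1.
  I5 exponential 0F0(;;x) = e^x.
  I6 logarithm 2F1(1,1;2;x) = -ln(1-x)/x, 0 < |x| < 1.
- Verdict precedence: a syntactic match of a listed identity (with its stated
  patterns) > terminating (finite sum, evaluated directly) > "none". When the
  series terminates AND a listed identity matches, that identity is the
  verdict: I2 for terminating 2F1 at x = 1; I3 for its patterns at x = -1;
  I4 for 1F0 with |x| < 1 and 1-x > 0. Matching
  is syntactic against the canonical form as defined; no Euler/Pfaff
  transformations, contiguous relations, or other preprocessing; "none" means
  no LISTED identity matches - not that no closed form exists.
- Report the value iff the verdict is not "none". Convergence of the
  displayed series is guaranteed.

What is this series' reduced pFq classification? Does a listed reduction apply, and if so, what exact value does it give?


Canonical form: C = \frac{1}{4} times 2F1 with upper {-\frac{2}{3}, 3}, lower {5}, x = \frac{1}{4}. Verdict: none here - no I1-I6 shape fits x = \frac{1}{4} with lower {5}.

Structural cue: x = \frac{1}{4} and the constant factors (prefactor 1/4) combine into one prefactor.
Ratio: r(k) = \frac{1}{4} * (k-\frac{2}{3}) (k+3) / [(k+5) (k+1)] - rational in k. x = \frac{1}{4}; t_0 = \frac{1}{4}; negate the roots.


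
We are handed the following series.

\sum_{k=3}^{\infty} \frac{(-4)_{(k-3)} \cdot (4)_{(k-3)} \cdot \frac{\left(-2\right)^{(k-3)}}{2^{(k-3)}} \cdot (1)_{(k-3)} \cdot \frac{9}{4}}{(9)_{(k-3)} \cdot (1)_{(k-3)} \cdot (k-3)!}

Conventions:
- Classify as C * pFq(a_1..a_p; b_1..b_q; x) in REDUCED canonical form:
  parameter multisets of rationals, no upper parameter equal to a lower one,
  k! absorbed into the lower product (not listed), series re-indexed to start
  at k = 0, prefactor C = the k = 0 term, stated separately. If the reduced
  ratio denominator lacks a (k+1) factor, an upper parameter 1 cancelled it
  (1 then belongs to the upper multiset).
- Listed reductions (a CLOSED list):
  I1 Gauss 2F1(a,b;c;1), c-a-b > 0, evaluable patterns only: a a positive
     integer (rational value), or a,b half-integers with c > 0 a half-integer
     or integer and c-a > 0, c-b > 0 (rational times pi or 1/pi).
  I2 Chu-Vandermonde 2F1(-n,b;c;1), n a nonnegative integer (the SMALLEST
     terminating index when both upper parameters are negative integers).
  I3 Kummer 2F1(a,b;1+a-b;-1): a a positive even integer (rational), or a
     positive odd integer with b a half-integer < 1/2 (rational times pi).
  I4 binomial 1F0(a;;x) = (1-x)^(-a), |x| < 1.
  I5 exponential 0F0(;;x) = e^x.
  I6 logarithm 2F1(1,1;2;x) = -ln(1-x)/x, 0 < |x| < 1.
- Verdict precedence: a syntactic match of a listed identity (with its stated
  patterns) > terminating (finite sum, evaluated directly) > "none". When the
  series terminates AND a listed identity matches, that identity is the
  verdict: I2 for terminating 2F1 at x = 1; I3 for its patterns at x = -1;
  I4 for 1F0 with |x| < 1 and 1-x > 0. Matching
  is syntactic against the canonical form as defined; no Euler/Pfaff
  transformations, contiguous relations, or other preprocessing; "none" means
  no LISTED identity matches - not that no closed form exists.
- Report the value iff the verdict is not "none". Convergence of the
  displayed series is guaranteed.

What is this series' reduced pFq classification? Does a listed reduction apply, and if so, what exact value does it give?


Classification (C = \frac{9}{4}): 2F1 with upper {-4, 4}, lower {9}, argument x = -1. Verdict: Kummer (I3) applies (x = -1; c = 9 equals 1+a-b for upper {-4, 4}: listed pattern). Sum: \frac{21}{2}.

The tell: with t_0 = \frac{9}{4}, the two k-th powers (prefactor 9/4) combine into one argument.
Term ratio: r(k) = -1 * (k-4) (k+4) / [(k+9) (k+1)] - poly over poly, x = -1 from leading terms; C = \frac{9}{4} at k = 0.


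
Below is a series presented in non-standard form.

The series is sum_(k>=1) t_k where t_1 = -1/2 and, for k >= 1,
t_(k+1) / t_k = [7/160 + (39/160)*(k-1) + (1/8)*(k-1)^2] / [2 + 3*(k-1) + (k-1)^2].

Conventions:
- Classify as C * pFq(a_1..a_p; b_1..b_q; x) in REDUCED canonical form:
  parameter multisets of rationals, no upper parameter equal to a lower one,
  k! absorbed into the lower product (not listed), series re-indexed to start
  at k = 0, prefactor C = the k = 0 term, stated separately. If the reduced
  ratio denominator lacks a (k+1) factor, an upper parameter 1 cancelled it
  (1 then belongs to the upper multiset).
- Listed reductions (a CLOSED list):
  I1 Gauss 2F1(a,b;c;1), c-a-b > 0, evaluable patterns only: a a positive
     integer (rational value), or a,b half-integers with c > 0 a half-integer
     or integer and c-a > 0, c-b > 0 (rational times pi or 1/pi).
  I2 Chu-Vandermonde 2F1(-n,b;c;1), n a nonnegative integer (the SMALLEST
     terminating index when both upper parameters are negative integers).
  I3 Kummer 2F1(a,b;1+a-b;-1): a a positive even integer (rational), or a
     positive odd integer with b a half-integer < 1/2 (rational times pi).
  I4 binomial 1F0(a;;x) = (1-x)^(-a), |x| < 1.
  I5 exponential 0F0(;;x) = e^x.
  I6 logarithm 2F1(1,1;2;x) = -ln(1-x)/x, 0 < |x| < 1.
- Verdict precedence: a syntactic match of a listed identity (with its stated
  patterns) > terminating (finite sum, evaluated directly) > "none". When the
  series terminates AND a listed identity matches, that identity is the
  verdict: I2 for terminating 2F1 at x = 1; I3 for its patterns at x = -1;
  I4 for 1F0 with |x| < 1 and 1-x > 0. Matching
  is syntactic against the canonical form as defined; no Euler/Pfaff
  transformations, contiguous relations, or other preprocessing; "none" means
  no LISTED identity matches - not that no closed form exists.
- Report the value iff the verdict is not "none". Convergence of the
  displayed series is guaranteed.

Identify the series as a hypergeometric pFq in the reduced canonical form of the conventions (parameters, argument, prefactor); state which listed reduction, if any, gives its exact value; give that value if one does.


Prefactor -1/2, argument 1/8: 2F1 with upper {1/5, 7/4} over lower {2}. Verdict: no listed reduction: x = 1/8 and upper {1/5, 7/4} fail every I1-I6 pattern.

First insight: t_0 being -1/2, roots of the ratio polynomials (prefactor -1/2) are the negated parameters.
Consecutive-term ratio: r(k) = (1/8) * (k+1/5) (k+7/4) / [(k+2) (k+1)] - rational in k, leading ratio (1/8); with t_0 = -1/2, classification follows.


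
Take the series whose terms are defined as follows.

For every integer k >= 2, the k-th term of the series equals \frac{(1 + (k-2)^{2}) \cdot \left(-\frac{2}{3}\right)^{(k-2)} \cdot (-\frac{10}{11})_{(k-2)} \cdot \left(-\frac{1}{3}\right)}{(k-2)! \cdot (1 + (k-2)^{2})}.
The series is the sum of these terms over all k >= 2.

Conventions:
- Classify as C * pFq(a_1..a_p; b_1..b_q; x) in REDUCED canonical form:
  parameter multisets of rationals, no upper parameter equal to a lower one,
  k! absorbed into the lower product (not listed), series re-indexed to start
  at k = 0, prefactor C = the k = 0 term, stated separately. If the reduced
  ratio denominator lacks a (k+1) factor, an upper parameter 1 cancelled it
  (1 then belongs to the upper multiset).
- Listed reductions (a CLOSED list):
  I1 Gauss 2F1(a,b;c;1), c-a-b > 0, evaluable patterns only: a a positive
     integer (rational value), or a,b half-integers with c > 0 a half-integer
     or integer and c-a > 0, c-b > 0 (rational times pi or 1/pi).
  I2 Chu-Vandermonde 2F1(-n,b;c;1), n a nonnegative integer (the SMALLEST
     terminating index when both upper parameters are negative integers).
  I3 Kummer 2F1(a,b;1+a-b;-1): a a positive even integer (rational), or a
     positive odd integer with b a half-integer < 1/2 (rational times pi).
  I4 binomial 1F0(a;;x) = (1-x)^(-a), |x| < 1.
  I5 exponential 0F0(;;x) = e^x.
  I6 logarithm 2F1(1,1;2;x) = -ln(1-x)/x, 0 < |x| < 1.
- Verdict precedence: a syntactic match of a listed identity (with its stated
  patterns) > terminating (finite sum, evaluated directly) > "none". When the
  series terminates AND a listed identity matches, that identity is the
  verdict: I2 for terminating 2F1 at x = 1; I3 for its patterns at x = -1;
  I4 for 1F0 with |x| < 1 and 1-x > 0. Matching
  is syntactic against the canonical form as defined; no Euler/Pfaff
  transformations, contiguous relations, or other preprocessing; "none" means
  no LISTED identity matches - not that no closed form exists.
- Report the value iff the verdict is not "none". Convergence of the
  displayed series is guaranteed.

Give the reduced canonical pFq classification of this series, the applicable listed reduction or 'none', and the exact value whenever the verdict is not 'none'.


Canonical form: C = -\frac{1}{3} times 1F0 with upper {-\frac{10}{11}}, lower {-}, x = -\frac{2}{3}. Verdict at x = -\frac{2}{3}: the I4 binomial reduction matches (the 1F0 binomial series: exponent 10/11, x = -\frac{2}{3}). Value: \left(-\frac{1}{3}\right) \cdot \left(\frac{5}{3}\right)^{\frac{10}{11}}.

Structural cue: x = -\frac{2}{3} and k^2 + 1 divides numerator and denominator alike; C = -1/3 after cancelling.
Step ratio: r(k) = -\frac{2}{3} * (k-\frac{10}{11}) / [(k+1)] ; factor over Q: parameters, x = -\frac{2}{3}, and C = -\frac{1}{3}.


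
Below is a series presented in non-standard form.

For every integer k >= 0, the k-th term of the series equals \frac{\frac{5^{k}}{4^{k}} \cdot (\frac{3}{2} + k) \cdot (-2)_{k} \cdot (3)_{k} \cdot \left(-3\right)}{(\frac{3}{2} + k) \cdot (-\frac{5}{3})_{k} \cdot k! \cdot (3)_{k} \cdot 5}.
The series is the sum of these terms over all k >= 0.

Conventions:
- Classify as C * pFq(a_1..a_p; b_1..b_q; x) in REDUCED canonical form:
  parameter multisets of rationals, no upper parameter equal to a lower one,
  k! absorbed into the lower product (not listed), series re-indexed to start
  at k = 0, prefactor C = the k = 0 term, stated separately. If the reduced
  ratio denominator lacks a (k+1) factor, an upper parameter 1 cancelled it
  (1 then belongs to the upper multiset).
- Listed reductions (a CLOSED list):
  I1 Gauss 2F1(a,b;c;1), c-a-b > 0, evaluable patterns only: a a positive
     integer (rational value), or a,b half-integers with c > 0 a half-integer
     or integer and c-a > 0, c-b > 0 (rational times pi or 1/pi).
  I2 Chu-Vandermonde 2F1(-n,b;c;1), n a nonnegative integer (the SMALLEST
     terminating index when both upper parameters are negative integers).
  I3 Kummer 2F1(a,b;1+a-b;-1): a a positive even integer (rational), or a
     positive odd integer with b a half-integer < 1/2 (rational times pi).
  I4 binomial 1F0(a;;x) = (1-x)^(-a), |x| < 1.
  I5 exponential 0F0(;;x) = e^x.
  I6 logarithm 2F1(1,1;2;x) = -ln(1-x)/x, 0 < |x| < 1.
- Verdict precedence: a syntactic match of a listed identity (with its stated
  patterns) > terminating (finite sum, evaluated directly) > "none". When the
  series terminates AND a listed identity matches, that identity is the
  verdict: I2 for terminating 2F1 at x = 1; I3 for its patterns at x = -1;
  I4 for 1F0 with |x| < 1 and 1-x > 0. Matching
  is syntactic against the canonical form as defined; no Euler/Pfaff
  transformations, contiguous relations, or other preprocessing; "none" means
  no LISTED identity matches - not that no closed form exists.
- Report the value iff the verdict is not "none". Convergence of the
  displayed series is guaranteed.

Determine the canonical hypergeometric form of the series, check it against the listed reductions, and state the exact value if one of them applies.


This is -\frac{3}{5} * 1F1(-2; -\frac{5}{3}; \frac{5}{4}) in reduced canonical form. Verdict: terminating - upper parameter -2 makes this a finite sum (last index 2), evaluated exactly. Its exact value is -\frac{75}{32}.

Key step: t_0 = -\frac{3}{5} here, and the two geometric factors (prefactor -3/5) combine into one argument.
Term ratio: r(k) = \frac{5}{4} * (k-2) / [(k-\frac{5}{3}) (k+1)] - rational in k. x = \frac{5}{4}; t_0 = -\frac{3}{5}; negate the roots.


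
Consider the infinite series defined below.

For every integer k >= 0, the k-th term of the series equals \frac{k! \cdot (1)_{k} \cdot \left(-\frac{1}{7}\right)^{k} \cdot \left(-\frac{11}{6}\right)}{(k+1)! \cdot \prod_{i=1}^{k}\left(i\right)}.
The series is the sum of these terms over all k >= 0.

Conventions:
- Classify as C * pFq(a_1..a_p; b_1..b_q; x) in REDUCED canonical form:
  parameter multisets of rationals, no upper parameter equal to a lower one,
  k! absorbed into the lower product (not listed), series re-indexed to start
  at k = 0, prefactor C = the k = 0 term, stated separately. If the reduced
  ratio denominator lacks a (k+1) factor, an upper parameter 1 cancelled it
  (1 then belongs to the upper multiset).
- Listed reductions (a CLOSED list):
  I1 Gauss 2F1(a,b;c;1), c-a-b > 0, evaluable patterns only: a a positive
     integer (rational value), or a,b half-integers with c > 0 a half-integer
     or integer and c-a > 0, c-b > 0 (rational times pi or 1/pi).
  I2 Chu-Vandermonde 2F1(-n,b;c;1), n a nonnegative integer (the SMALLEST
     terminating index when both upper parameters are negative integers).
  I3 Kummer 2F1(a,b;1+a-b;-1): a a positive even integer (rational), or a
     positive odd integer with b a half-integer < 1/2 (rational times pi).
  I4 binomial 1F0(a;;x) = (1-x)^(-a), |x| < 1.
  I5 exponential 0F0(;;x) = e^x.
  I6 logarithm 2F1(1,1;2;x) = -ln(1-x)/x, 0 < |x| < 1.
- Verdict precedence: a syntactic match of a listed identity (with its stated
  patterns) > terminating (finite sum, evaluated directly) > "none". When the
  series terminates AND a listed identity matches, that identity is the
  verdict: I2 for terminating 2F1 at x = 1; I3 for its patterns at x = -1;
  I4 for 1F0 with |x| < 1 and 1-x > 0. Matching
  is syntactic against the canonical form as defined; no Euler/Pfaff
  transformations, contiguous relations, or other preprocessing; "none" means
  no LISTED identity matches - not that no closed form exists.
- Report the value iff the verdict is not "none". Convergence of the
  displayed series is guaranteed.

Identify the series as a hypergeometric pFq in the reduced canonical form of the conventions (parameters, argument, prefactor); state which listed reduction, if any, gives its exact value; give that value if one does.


Reduced: x = -\frac{1}{7}, 2F1, upper = {1, 1}, lower = {2}, C = -\frac{11}{6}. Verdict: this is the I6 logarithm reduction (the logarithm: parameters (1,1;2), x = -\frac{1}{7}). Value: \left(-\frac{77}{6}\right) \cdot \ln\left(\frac{8}{7}\right).

Key observation: with t_0 = -\frac{11}{6}, the denominator's factorial ratio (prefactor -11/6) is a lower Pochhammer.
Term ratio: r(k) = -\frac{1}{7} * (k+1) (k+1) / [(k+2) (k+1)] ; factor over Q: parameters, x = -\frac{1}{7}, and C = -\frac{11}{6}.


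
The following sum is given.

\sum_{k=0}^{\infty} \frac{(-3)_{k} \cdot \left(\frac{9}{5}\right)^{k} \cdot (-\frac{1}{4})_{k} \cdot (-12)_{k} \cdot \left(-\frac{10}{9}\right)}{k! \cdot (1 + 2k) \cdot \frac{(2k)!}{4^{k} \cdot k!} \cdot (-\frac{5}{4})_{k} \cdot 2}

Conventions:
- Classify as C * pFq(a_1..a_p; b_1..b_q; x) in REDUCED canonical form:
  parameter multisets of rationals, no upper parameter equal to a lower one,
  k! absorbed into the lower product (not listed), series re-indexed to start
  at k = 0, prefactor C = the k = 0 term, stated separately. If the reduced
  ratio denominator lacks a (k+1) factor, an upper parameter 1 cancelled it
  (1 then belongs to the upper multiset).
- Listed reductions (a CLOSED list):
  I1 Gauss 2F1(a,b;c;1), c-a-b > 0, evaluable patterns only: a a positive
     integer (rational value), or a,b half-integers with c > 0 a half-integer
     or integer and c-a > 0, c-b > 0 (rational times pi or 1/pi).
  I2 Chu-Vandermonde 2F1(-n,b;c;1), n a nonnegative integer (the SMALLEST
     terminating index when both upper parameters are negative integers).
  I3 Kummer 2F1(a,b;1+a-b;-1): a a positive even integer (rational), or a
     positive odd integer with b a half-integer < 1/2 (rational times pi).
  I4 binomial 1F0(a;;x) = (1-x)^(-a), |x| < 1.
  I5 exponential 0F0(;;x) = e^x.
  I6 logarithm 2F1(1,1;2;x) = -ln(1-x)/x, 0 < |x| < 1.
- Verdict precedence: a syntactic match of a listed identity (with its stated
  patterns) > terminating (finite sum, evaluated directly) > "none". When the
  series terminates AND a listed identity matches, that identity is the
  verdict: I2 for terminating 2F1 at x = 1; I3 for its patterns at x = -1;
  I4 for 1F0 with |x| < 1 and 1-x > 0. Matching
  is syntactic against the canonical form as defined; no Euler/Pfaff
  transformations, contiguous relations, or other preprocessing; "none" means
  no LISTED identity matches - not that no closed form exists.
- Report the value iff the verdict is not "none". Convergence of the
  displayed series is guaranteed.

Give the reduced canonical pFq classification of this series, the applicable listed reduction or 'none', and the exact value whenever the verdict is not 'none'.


This is -\frac{5}{9} * 3F2(-12, -3, -\frac{1}{4}; -\frac{5}{4}, \frac{3}{2}; \frac{9}{5}) in reduced canonical form. Verdict: terminating - the sum ends at index 3 because -3 is a negative integer; exact evaluation follows. Its exact value is \frac{127099}{225}.

Key observation: t_0 = -\frac{5}{9} here, and the constant factors (C = -5/9, x = 9/5) combine into one prefactor.
Ratio: r(k) = \frac{9}{5} * (k-12) (k-3) (k-\frac{1}{4}) / [(k-\frac{5}{4}) (k+\frac{3}{2}) (k+1)] - rational in k. x = \frac{9}{5}; t_0 = -\frac{5}{9}; negate the roots.


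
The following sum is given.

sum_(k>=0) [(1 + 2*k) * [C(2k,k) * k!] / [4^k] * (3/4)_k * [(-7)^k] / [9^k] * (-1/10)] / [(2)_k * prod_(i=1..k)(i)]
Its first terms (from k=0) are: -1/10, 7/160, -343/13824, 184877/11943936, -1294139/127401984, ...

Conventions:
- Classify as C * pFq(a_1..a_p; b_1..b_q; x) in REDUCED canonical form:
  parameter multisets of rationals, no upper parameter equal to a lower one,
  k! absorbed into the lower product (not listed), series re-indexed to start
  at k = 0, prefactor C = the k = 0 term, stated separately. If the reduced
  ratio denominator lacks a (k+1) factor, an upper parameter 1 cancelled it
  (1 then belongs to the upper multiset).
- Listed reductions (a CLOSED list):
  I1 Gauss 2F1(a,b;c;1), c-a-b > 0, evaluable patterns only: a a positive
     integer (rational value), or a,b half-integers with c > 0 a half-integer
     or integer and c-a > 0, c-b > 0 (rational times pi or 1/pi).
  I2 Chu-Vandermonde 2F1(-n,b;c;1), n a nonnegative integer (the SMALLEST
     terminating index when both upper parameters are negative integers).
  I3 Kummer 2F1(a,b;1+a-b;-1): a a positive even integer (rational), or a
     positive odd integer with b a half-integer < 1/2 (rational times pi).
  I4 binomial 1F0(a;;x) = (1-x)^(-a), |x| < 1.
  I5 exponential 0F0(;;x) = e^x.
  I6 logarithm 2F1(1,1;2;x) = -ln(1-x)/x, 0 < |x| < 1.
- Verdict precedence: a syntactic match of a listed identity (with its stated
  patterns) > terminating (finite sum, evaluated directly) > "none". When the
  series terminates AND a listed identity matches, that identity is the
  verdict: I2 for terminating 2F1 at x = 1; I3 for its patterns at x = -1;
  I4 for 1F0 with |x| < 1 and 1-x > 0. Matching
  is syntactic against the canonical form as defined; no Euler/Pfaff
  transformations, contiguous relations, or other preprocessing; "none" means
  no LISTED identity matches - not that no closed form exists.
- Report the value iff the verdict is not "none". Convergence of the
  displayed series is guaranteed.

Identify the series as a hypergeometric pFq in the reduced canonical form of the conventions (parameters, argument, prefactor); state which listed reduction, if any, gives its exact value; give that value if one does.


At argument -7/9: a 2F1 with upper {3/4, 3/2}, lower {2}, scaled by C = -1/10. Verdict: none (x = -7/9): each listed identity misses the multisets {3/4, 3/2} ; {2}.

Key step: t_0 being -1/10, the product of the first k integers (C = -1/10, x = -7/9) is k!.
Consecutive-term ratio: r(k) = (-7/9) * (k+3/4) (k+3/2) / [(k+2) (k+1)] - poly over poly, x = (-7/9) from leading terms; C = -1/10 at k = 0.
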